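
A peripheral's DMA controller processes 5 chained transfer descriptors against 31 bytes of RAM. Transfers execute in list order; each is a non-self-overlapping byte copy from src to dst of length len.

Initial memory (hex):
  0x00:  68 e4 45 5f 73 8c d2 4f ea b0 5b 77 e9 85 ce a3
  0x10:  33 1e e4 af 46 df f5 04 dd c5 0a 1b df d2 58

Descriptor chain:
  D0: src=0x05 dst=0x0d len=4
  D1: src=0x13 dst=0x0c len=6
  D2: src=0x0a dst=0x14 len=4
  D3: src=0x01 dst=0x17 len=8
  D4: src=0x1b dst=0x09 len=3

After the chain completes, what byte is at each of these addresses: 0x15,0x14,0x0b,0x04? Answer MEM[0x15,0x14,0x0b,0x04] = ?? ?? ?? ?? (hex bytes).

#0 dst[0x0d+4] := {0x8c,0xd2,0x4f,0xea}
#1 dst[0x0c+6] := {0xaf,0x46,0xdf,0xf5,0x04,0xdd}
#2 dst[0x14+4] := {0x5b,0x77,0xaf,0x46}
#3 dst[0x17+8] := {0xe4,0x45,0x5f,0x73,0x8c,0xd2,0x4f,0xea}
#4 dst[0x09+3] := {0x8c,0xd2,0x4f}
query mem[0x15]=0x77, mem[0x14]=0x5b, mem[0x0b]=0x4f, mem[0x04]=0x73

MEM[0x15,0x14,0x0b,0x04] = 77 5b 4f 73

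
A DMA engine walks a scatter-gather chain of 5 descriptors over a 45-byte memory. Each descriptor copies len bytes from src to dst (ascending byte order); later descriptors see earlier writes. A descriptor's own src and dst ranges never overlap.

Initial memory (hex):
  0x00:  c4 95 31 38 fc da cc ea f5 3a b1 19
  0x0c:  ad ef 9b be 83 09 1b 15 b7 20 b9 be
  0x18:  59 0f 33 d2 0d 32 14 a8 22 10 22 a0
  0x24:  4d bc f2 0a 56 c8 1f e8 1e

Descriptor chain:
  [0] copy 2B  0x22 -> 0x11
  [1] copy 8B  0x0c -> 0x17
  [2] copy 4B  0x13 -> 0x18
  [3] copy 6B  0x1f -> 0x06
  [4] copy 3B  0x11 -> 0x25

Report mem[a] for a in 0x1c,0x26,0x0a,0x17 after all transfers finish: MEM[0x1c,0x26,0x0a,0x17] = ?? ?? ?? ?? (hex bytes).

MEM[0x1c,0x26,0x0a,0x17] = 22 a0 a0 ad

D0: mem[0x11..0x12] <- [22 a0]
D1: mem[0x17..0x1e] <- [ad ef 9b be 83 22 a0 15]
D2: mem[0x18..0x1b] <- [15 b7 20 b9]
D3: mem[0x06..0x0b] <- [a8 22 10 22 a0 4d]
D4: mem[0x25..0x27] <- [22 a0 15]
query mem[0x1c]=0x22, mem[0x26]=0xa0, mem[0x0a]=0xa0, mem[0x17]=0xad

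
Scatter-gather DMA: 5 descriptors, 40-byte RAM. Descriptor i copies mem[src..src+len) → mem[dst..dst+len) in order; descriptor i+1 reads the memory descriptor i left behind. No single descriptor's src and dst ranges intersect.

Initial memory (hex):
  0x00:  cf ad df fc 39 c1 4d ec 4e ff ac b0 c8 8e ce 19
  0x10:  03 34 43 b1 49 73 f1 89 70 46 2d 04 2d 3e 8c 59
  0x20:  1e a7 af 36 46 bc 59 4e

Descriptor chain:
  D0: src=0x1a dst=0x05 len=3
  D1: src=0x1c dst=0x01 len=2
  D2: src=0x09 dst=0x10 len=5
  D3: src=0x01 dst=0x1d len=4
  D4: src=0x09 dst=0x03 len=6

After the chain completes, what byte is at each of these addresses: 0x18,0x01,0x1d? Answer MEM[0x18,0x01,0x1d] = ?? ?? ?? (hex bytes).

D0: mem[0x05..0x07] <- [2d 04 2d]
D1: mem[0x01..0x02] <- [2d 3e]
D2: mem[0x10..0x14] <- [ff ac b0 c8 8e]
D3: mem[0x1d..0x20] <- [2d 3e fc 39]
D4: mem[0x03..0x08] <- [ff ac b0 c8 8e ce]
query mem[0x18]=0x70, mem[0x01]=0x2d, mem[0x1d]=0x2d

MEM[0x18,0x01,0x1d] = 70 2d 2d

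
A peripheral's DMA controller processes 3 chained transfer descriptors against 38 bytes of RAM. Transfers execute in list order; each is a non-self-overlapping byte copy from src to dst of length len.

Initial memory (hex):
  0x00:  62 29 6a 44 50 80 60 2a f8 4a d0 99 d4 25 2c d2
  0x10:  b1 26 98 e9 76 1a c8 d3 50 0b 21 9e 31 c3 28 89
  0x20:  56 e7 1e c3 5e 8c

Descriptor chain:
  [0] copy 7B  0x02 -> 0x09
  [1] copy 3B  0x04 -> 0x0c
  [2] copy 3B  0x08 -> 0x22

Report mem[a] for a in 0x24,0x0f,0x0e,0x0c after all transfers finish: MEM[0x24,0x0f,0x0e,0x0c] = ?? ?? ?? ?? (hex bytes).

MEM[0x24,0x0f,0x0e,0x0c] = 44 f8 60 50

[0] 0x02->0x09 len=7 : 6a 44 50 80 60 2a f8
[1] 0x04->0x0c len=3 : 50 80 60
[2] 0x08->0x22 len=3 : f8 6a 44
query mem[0x24]=0x44, mem[0x0f]=0xf8, mem[0x0e]=0x60, mem[0x0c]=0x50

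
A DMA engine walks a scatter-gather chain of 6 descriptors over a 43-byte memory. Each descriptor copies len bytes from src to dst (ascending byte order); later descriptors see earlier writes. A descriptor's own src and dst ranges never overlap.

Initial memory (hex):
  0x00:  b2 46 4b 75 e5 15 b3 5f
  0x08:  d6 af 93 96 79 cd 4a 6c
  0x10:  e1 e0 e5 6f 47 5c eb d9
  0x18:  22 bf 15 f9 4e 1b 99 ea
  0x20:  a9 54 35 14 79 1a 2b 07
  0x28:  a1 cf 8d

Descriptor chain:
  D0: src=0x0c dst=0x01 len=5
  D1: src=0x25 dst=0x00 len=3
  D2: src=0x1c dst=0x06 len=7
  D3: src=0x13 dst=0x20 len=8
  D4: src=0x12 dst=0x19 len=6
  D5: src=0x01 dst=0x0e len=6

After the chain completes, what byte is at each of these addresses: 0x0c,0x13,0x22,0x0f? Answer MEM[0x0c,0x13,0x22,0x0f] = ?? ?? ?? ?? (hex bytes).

MEM[0x0c,0x13,0x22,0x0f] = 35 4e 5c 07

[0] 0x0c->0x01 len=5 : 79 cd 4a 6c e1
[1] 0x25->0x00 len=3 : 1a 2b 07
[2] 0x1c->0x06 len=7 : 4e 1b 99 ea a9 54 35
[3] 0x13->0x20 len=8 : 6f 47 5c eb d9 22 bf 15
[4] 0x12->0x19 len=6 : e5 6f 47 5c eb d9
[5] 0x01->0x0e len=6 : 2b 07 4a 6c e1 4e
query mem[0x0c]=0x35, mem[0x13]=0x4e, mem[0x22]=0x5c, mem[0x0f]=0x07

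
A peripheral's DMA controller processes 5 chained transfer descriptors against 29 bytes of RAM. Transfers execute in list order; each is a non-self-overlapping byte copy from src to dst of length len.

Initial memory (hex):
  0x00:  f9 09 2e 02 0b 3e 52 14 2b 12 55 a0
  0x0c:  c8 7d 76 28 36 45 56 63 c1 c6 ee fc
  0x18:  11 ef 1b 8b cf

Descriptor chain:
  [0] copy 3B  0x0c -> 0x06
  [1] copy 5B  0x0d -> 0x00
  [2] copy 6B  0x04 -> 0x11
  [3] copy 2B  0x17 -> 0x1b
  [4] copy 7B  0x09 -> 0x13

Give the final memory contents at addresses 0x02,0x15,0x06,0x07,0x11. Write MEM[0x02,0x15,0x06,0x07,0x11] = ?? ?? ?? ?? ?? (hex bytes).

D0: mem[0x06..0x08] <- [c8 7d 76]
D1: mem[0x00..0x04] <- [7d 76 28 36 45]
D2: mem[0x11..0x16] <- [45 3e c8 7d 76 12]
D3: mem[0x1b..0x1c] <- [fc 11]
D4: mem[0x13..0x19] <- [12 55 a0 c8 7d 76 28]
query mem[0x02]=0x28, mem[0x15]=0xa0, mem[0x06]=0xc8, mem[0x07]=0x7d, mem[0x11]=0x45

MEM[0x02,0x15,0x06,0x07,0x11] = 28 a0 c8 7d 45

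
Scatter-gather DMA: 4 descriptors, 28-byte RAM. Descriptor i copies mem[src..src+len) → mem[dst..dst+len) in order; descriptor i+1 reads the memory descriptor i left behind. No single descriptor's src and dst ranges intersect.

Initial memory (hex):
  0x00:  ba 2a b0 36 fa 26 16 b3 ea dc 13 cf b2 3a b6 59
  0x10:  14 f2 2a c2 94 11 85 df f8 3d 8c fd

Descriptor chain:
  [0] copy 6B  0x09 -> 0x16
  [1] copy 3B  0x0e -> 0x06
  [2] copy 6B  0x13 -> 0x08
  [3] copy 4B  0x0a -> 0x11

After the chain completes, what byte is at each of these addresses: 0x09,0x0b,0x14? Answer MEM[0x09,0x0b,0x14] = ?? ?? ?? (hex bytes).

#0 dst[0x16+6] := {0xdc,0x13,0xcf,0xb2,0x3a,0xb6}
#1 dst[0x06+3] := {0xb6,0x59,0x14}
#2 dst[0x08+6] := {0xc2,0x94,0x11,0xdc,0x13,0xcf}
#3 dst[0x11+4] := {0x11,0xdc,0x13,0xcf}
query mem[0x09]=0x94, mem[0x0b]=0xdc, mem[0x14]=0xcf

MEM[0x09,0x0b,0x14] = 94 dc cf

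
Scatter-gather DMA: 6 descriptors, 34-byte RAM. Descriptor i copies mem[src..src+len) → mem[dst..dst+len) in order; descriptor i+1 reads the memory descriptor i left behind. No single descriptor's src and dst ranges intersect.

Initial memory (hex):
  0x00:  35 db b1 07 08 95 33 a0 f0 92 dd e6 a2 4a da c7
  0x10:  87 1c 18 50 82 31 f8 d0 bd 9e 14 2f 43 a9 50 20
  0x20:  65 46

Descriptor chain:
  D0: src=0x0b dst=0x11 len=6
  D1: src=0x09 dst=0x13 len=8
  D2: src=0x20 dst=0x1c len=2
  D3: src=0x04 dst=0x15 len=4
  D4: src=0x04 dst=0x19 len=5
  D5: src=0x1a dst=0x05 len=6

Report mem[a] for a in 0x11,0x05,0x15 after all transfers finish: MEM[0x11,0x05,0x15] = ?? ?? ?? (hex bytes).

MEM[0x11,0x05,0x15] = e6 95 08

  after D0: wrote 6B at 0x11 = e6a24adac787
  after D1: wrote 8B at 0x13 = 92dde6a24adac787
  after D2: wrote 2B at 0x1c = 6546
  after D3: wrote 4B at 0x15 = 089533a0
  after D4: wrote 5B at 0x19 = 089533a0f0
  after D5: wrote 6B at 0x05 = 9533a0f05020
query mem[0x11]=0xe6, mem[0x05]=0x95, mem[0x15]=0x08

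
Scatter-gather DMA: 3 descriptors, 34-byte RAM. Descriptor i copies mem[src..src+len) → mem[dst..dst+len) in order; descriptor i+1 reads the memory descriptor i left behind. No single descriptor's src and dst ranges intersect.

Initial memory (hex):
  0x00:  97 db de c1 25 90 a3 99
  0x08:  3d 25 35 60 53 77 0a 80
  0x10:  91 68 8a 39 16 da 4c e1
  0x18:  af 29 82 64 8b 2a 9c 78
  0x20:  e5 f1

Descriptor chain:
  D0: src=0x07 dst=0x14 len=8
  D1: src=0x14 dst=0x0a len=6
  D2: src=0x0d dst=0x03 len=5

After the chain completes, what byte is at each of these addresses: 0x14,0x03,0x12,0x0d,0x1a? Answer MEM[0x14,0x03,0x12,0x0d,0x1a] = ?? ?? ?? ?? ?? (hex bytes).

MEM[0x14,0x03,0x12,0x0d,0x1a] = 99 35 8a 35 77

D0: mem[0x14..0x1b] <- [99 3d 25 35 60 53 77 0a]
D1: mem[0x0a..0x0f] <- [99 3d 25 35 60 53]
D2: mem[0x03..0x07] <- [35 60 53 91 68]
query mem[0x14]=0x99, mem[0x03]=0x35, mem[0x12]=0x8a, mem[0x0d]=0x35, mem[0x1a]=0x77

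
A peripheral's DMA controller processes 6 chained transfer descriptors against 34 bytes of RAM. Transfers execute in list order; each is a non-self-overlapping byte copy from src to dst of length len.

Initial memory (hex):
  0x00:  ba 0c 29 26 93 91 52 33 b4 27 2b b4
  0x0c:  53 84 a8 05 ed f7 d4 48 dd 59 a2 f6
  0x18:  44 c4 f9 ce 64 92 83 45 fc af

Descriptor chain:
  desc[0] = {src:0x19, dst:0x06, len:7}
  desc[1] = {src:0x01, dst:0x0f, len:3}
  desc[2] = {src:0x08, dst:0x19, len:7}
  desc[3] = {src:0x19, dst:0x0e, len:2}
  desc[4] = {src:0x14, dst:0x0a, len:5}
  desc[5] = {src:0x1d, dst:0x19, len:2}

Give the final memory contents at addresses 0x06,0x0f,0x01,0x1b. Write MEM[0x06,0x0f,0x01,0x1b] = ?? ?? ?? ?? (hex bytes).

#0 dst[0x06+7] := {0xc4,0xf9,0xce,0x64,0x92,0x83,0x45}
#1 dst[0x0f+3] := {0x0c,0x29,0x26}
#2 dst[0x19+7] := {0xce,0x64,0x92,0x83,0x45,0x84,0xa8}
#3 dst[0x0e+2] := {0xce,0x64}
#4 dst[0x0a+5] := {0xdd,0x59,0xa2,0xf6,0x44}
#5 dst[0x19+2] := {0x45,0x84}
query mem[0x06]=0xc4, mem[0x0f]=0x64, mem[0x01]=0x0c, mem[0x1b]=0x92

MEM[0x06,0x0f,0x01,0x1b] = c4 64 0c 92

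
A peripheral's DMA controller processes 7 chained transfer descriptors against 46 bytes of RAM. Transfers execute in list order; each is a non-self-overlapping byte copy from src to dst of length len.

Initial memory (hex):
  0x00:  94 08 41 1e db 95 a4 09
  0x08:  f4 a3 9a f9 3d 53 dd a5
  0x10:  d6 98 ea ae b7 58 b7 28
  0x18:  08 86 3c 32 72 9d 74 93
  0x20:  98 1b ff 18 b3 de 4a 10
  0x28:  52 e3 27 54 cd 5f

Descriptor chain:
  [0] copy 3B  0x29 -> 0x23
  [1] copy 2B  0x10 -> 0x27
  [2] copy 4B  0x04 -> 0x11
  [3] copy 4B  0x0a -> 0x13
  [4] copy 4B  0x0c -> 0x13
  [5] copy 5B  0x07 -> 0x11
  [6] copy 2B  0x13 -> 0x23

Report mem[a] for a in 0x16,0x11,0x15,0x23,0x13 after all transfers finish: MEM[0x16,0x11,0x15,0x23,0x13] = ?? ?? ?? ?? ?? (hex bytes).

MEM[0x16,0x11,0x15,0x23,0x13] = a5 09 f9 a3 a3

D0: mem[0x23..0x25] <- [e3 27 54]
D1: mem[0x27..0x28] <- [d6 98]
D2: mem[0x11..0x14] <- [db 95 a4 09]
D3: mem[0x13..0x16] <- [9a f9 3d 53]
D4: mem[0x13..0x16] <- [3d 53 dd a5]
D5: mem[0x11..0x15] <- [09 f4 a3 9a f9]
D6: mem[0x23..0x24] <- [a3 9a]
query mem[0x16]=0xa5, mem[0x11]=0x09, mem[0x15]=0xf9, mem[0x23]=0xa3, mem[0x13]=0xa3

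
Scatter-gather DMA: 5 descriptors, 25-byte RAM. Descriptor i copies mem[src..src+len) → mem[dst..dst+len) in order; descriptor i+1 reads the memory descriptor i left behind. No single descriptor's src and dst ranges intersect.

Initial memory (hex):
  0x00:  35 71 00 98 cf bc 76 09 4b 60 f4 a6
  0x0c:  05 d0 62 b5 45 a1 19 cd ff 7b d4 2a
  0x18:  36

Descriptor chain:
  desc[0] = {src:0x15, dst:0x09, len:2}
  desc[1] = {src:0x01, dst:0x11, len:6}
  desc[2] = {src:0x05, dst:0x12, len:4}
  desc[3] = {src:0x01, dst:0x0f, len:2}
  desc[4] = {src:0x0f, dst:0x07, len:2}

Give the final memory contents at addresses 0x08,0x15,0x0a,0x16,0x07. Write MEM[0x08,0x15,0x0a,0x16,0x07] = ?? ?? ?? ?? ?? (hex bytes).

MEM[0x08,0x15,0x0a,0x16,0x07] = 00 4b d4 76 71

#0 dst[0x09+2] := {0x7b,0xd4}
#1 dst[0x11+6] := {0x71,0x00,0x98,0xcf,0xbc,0x76}
#2 dst[0x12+4] := {0xbc,0x76,0x09,0x4b}
#3 dst[0x0f+2] := {0x71,0x00}
#4 dst[0x07+2] := {0x71,0x00}
query mem[0x08]=0x00, mem[0x15]=0x4b, mem[0x0a]=0xd4, mem[0x16]=0x76, mem[0x07]=0x71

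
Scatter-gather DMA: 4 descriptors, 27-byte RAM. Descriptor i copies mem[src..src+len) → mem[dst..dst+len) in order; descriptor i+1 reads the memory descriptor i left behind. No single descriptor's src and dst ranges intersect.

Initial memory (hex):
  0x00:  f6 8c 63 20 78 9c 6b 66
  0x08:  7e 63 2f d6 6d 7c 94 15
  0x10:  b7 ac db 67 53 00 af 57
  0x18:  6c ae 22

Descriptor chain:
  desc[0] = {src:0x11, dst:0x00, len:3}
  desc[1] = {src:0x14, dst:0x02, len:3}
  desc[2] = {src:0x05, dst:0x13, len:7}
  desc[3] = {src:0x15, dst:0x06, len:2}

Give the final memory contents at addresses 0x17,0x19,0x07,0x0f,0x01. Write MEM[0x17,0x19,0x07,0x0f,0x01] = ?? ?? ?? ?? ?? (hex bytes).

  after D0: wrote 3B at 0x00 = acdb67
  after D1: wrote 3B at 0x02 = 5300af
  after D2: wrote 7B at 0x13 = 9c6b667e632fd6
  after D3: wrote 2B at 0x06 = 667e
query mem[0x17]=0x63, mem[0x19]=0xd6, mem[0x07]=0x7e, mem[0x0f]=0x15, mem[0x01]=0xdb

MEM[0x17,0x19,0x07,0x0f,0x01] = 63 d6 7e 15 db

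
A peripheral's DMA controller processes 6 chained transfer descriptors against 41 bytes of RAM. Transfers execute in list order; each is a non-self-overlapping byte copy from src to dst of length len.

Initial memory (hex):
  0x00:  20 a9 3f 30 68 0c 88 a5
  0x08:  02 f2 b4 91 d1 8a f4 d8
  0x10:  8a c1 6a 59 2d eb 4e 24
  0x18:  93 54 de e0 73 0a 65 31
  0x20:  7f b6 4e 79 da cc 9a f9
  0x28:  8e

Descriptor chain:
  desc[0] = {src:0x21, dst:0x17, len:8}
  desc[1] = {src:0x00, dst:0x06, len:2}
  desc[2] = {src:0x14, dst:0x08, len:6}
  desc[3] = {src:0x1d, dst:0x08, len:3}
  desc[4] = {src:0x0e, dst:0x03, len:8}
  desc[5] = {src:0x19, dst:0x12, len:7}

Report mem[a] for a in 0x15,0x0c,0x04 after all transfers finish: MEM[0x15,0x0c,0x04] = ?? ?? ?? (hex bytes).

  after D0: wrote 8B at 0x17 = b64e79dacc9af98e
  after D1: wrote 2B at 0x06 = 20a9
  after D2: wrote 6B at 0x08 = 2deb4eb64e79
  after D3: wrote 3B at 0x08 = f98e31
  after D4: wrote 8B at 0x03 = f4d88ac16a592deb
  after D5: wrote 7B at 0x12 = 79dacc9af98e31
query mem[0x15]=0x9a, mem[0x0c]=0x4e, mem[0x04]=0xd8

MEM[0x15,0x0c,0x04] = 9a 4e d8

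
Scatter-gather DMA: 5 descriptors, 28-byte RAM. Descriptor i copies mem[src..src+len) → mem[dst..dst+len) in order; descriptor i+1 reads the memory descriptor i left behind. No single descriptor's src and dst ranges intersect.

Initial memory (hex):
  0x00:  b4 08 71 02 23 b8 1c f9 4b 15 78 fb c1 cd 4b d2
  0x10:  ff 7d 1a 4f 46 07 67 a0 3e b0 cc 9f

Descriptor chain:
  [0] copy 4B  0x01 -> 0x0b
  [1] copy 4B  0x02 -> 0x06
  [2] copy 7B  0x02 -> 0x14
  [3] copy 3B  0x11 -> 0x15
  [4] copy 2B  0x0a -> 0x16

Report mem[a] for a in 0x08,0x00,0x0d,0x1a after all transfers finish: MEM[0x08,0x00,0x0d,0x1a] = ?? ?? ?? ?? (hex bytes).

D0: mem[0x0b..0x0e] <- [08 71 02 23]
D1: mem[0x06..0x09] <- [71 02 23 b8]
D2: mem[0x14..0x1a] <- [71 02 23 b8 71 02 23]
D3: mem[0x15..0x17] <- [7d 1a 4f]
D4: mem[0x16..0x17] <- [78 08]
query mem[0x08]=0x23, mem[0x00]=0xb4, mem[0x0d]=0x02, mem[0x1a]=0x23

MEM[0x08,0x00,0x0d,0x1a] = 23 b4 02 23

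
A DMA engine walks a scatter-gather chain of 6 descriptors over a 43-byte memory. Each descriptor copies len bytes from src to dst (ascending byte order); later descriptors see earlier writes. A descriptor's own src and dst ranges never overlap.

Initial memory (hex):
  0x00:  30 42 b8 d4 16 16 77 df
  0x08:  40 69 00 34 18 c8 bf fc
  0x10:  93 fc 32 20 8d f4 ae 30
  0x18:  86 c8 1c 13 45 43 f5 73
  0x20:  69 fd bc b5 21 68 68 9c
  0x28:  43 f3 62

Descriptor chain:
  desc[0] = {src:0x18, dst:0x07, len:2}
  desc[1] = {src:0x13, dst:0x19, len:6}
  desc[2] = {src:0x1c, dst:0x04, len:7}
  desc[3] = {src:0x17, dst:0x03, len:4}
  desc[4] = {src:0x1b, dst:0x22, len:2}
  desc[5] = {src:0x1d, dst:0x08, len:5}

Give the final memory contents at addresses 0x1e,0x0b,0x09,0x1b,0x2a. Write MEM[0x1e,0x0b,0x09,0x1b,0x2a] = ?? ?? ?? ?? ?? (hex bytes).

#0 dst[0x07+2] := {0x86,0xc8}
#1 dst[0x19+6] := {0x20,0x8d,0xf4,0xae,0x30,0x86}
#2 dst[0x04+7] := {0xae,0x30,0x86,0x73,0x69,0xfd,0xbc}
#3 dst[0x03+4] := {0x30,0x86,0x20,0x8d}
#4 dst[0x22+2] := {0xf4,0xae}
#5 dst[0x08+5] := {0x30,0x86,0x73,0x69,0xfd}
query mem[0x1e]=0x86, mem[0x0b]=0x69, mem[0x09]=0x86, mem[0x1b]=0xf4, mem[0x2a]=0x62

MEM[0x1e,0x0b,0x09,0x1b,0x2a] = 86 69 86 f4 62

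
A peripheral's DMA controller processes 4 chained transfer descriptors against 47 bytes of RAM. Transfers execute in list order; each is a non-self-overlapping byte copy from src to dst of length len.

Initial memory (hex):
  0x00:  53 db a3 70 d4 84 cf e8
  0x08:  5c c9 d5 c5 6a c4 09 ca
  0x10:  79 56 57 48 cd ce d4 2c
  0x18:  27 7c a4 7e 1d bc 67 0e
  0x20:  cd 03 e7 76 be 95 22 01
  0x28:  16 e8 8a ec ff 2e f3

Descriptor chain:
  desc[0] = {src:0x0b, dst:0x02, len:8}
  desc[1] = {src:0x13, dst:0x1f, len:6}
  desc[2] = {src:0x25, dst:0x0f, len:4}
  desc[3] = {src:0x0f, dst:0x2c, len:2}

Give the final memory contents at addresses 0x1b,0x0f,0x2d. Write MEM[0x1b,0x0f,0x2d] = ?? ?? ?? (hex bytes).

MEM[0x1b,0x0f,0x2d] = 7e 95 22

[0] 0x0b->0x02 len=8 : c5 6a c4 09 ca 79 56 57
[1] 0x13->0x1f len=6 : 48 cd ce d4 2c 27
[2] 0x25->0x0f len=4 : 95 22 01 16
[3] 0x0f->0x2c len=2 : 95 22
query mem[0x1b]=0x7e, mem[0x0f]=0x95, mem[0x2d]=0x22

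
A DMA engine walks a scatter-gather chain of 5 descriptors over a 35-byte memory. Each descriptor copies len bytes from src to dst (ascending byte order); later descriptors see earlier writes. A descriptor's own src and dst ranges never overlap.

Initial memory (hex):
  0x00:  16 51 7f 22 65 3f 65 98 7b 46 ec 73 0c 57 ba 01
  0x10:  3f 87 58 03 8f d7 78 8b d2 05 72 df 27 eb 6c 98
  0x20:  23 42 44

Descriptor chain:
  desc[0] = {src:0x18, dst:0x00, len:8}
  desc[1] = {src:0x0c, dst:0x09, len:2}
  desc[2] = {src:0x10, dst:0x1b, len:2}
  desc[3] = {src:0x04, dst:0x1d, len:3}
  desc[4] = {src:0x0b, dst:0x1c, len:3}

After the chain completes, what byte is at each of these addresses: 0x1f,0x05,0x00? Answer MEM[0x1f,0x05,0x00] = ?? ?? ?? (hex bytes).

[0] 0x18->0x00 len=8 : d2 05 72 df 27 eb 6c 98
[1] 0x0c->0x09 len=2 : 0c 57
[2] 0x10->0x1b len=2 : 3f 87
[3] 0x04->0x1d len=3 : 27 eb 6c
[4] 0x0b->0x1c len=3 : 73 0c 57
query mem[0x1f]=0x6c, mem[0x05]=0xeb, mem[0x00]=0xd2

MEM[0x1f,0x05,0x00] = 6c eb d2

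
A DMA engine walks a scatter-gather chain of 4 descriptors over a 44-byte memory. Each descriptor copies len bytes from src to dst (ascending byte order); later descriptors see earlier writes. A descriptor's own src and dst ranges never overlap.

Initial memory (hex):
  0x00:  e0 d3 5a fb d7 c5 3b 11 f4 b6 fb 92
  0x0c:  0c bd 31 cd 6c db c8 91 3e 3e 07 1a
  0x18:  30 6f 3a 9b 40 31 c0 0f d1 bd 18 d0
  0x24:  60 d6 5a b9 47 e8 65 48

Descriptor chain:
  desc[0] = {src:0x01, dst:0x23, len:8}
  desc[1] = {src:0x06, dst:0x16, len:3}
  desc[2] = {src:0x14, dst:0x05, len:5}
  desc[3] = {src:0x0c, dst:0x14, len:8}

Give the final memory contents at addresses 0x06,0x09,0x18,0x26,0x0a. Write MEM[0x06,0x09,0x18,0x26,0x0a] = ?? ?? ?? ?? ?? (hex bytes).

MEM[0x06,0x09,0x18,0x26,0x0a] = 3e f4 6c d7 fb

  after D0: wrote 8B at 0x23 = d35afbd7c53b11f4
  after D1: wrote 3B at 0x16 = 3b11f4
  after D2: wrote 5B at 0x05 = 3e3e3b11f4
  after D3: wrote 8B at 0x14 = 0cbd31cd6cdbc891
query mem[0x06]=0x3e, mem[0x09]=0xf4, mem[0x18]=0x6c, mem[0x26]=0xd7, mem[0x0a]=0xfb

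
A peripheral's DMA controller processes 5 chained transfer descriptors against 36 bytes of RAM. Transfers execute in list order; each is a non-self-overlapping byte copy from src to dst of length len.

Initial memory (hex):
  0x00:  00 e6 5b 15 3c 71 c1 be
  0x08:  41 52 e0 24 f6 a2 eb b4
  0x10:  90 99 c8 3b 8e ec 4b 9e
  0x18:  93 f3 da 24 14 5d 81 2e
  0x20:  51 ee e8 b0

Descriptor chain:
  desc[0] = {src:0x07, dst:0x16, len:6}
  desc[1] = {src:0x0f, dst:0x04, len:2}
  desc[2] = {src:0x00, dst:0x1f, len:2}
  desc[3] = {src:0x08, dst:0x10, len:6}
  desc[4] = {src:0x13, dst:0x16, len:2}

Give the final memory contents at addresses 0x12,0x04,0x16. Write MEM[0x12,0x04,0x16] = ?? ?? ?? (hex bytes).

#0 dst[0x16+6] := {0xbe,0x41,0x52,0xe0,0x24,0xf6}
#1 dst[0x04+2] := {0xb4,0x90}
#2 dst[0x1f+2] := {0x00,0xe6}
#3 dst[0x10+6] := {0x41,0x52,0xe0,0x24,0xf6,0xa2}
#4 dst[0x16+2] := {0x24,0xf6}
query mem[0x12]=0xe0, mem[0x04]=0xb4, mem[0x16]=0x24

MEM[0x12,0x04,0x16] = e0 b4 24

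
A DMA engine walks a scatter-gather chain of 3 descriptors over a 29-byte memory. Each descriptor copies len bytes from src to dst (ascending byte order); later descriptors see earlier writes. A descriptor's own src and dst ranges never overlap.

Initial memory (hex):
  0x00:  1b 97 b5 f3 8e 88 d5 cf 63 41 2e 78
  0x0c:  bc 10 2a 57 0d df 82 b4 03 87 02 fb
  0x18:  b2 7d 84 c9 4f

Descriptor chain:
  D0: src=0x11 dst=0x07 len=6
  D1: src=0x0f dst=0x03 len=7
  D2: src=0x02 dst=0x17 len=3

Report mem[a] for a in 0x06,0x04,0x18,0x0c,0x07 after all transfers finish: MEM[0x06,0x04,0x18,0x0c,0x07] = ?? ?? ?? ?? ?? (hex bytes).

MEM[0x06,0x04,0x18,0x0c,0x07] = 82 0d 57 02 b4

  after D0: wrote 6B at 0x07 = df82b4038702
  after D1: wrote 7B at 0x03 = 570ddf82b40387
  after D2: wrote 3B at 0x17 = b5570d
query mem[0x06]=0x82, mem[0x04]=0x0d, mem[0x18]=0x57, mem[0x0c]=0x02, mem[0x07]=0xb4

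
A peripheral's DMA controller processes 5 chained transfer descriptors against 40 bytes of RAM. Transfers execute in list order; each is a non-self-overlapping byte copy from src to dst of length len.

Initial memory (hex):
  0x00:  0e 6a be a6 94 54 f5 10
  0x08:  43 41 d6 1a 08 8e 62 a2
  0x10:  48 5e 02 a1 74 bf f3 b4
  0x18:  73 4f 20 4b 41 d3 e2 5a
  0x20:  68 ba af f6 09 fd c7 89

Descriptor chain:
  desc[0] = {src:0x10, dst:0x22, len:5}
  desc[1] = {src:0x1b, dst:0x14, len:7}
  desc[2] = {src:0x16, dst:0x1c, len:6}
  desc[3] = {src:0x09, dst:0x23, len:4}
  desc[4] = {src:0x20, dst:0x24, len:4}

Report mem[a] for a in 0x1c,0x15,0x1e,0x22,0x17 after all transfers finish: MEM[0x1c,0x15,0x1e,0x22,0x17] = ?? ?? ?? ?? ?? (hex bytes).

#0 dst[0x22+5] := {0x48,0x5e,0x02,0xa1,0x74}
#1 dst[0x14+7] := {0x4b,0x41,0xd3,0xe2,0x5a,0x68,0xba}
#2 dst[0x1c+6] := {0xd3,0xe2,0x5a,0x68,0xba,0x4b}
#3 dst[0x23+4] := {0x41,0xd6,0x1a,0x08}
#4 dst[0x24+4] := {0xba,0x4b,0x48,0x41}
query mem[0x1c]=0xd3, mem[0x15]=0x41, mem[0x1e]=0x5a, mem[0x22]=0x48, mem[0x17]=0xe2

MEM[0x1c,0x15,0x1e,0x22,0x17] = d3 41 5a 48 e2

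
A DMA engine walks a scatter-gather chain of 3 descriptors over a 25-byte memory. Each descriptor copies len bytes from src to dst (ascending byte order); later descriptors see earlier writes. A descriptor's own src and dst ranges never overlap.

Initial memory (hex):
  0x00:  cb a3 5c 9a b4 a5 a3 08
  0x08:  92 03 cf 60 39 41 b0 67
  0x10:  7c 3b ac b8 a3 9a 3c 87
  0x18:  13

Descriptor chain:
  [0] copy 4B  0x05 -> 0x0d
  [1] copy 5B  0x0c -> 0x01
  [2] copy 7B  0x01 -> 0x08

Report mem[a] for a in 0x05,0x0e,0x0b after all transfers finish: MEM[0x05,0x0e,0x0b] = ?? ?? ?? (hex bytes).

#0 dst[0x0d+4] := {0xa5,0xa3,0x08,0x92}
#1 dst[0x01+5] := {0x39,0xa5,0xa3,0x08,0x92}
#2 dst[0x08+7] := {0x39,0xa5,0xa3,0x08,0x92,0xa3,0x08}
query mem[0x05]=0x92, mem[0x0e]=0x08, mem[0x0b]=0x08

MEM[0x05,0x0e,0x0b] = 92 08 08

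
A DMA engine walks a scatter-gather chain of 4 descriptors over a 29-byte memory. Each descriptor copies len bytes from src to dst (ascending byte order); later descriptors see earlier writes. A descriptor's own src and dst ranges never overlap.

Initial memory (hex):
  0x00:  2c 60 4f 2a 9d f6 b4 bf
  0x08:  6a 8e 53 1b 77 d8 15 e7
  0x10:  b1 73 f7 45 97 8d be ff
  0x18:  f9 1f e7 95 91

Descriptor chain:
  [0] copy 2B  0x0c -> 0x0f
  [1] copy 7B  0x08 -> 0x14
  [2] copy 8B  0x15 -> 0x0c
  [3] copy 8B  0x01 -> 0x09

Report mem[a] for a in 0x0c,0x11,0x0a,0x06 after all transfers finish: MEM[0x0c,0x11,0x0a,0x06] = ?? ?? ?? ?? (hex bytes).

MEM[0x0c,0x11,0x0a,0x06] = 9d 15 4f b4

  after D0: wrote 2B at 0x0f = 77d8
  after D1: wrote 7B at 0x14 = 6a8e531b77d815
  after D2: wrote 8B at 0x0c = 8e531b77d8159591
  after D3: wrote 8B at 0x09 = 604f2a9df6b4bf6a
query mem[0x0c]=0x9d, mem[0x11]=0x15, mem[0x0a]=0x4f, mem[0x06]=0xb4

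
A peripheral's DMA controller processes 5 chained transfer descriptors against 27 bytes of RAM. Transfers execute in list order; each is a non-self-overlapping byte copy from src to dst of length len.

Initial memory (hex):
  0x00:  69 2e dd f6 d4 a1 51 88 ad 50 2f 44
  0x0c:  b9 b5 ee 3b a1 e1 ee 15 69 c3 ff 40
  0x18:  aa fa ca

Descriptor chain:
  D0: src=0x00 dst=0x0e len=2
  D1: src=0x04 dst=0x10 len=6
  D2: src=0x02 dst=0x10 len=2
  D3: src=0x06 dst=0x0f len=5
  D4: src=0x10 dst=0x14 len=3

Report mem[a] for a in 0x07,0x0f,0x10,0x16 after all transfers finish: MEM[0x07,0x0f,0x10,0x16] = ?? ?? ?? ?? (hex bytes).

  after D0: wrote 2B at 0x0e = 692e
  after D1: wrote 6B at 0x10 = d4a15188ad50
  after D2: wrote 2B at 0x10 = ddf6
  after D3: wrote 5B at 0x0f = 5188ad502f
  after D4: wrote 3B at 0x14 = 88ad50
query mem[0x07]=0x88, mem[0x0f]=0x51, mem[0x10]=0x88, mem[0x16]=0x50

MEM[0x07,0x0f,0x10,0x16] = 88 51 88 50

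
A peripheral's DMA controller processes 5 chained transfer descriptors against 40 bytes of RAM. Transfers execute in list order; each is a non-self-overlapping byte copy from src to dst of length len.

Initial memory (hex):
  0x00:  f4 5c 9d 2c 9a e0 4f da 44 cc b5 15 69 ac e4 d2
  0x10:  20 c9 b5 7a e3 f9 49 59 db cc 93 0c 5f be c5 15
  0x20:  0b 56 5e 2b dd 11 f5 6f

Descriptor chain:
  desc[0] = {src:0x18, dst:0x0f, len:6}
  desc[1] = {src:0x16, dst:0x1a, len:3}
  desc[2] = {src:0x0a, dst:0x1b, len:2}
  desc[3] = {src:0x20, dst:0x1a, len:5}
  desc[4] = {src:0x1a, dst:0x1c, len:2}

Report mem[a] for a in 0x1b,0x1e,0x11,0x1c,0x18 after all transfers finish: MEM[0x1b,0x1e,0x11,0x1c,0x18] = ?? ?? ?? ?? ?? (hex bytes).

MEM[0x1b,0x1e,0x11,0x1c,0x18] = 56 dd 93 0b db

#0 dst[0x0f+6] := {0xdb,0xcc,0x93,0x0c,0x5f,0xbe}
#1 dst[0x1a+3] := {0x49,0x59,0xdb}
#2 dst[0x1b+2] := {0xb5,0x15}
#3 dst[0x1a+5] := {0x0b,0x56,0x5e,0x2b,0xdd}
#4 dst[0x1c+2] := {0x0b,0x56}
query mem[0x1b]=0x56, mem[0x1e]=0xdd, mem[0x11]=0x93, mem[0x1c]=0x0b, mem[0x18]=0xdb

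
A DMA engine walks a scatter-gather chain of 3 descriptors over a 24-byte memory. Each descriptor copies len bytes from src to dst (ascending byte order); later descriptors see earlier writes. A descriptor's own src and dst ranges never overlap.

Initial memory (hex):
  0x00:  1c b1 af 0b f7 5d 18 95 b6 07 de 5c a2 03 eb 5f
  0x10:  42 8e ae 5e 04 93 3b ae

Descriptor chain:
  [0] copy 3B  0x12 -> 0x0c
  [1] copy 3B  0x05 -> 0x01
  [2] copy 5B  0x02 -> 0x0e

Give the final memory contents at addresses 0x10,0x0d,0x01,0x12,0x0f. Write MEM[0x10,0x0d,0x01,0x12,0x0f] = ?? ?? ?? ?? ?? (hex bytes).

MEM[0x10,0x0d,0x01,0x12,0x0f] = f7 5e 5d 18 95

D0: mem[0x0c..0x0e] <- [ae 5e 04]
D1: mem[0x01..0x03] <- [5d 18 95]
D2: mem[0x0e..0x12] <- [18 95 f7 5d 18]
query mem[0x10]=0xf7, mem[0x0d]=0x5e, mem[0x01]=0x5d, mem[0x12]=0x18, mem[0x0f]=0x95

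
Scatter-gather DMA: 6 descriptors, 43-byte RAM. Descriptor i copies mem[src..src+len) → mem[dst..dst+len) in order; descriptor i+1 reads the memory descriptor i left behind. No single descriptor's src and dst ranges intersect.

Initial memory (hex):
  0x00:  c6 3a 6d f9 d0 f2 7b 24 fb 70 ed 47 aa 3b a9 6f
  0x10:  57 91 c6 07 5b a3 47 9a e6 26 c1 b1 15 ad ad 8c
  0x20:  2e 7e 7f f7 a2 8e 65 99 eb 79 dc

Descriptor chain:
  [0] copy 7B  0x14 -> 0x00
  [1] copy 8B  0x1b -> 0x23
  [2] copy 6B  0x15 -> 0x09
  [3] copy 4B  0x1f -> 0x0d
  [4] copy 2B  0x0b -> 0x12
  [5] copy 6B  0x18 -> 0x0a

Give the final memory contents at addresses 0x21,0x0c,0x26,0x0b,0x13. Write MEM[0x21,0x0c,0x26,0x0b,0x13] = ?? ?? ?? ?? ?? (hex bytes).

[0] 0x14->0x00 len=7 : 5b a3 47 9a e6 26 c1
[1] 0x1b->0x23 len=8 : b1 15 ad ad 8c 2e 7e 7f
[2] 0x15->0x09 len=6 : a3 47 9a e6 26 c1
[3] 0x1f->0x0d len=4 : 8c 2e 7e 7f
[4] 0x0b->0x12 len=2 : 9a e6
[5] 0x18->0x0a len=6 : e6 26 c1 b1 15 ad
query mem[0x21]=0x7e, mem[0x0c]=0xc1, mem[0x26]=0xad, mem[0x0b]=0x26, mem[0x13]=0xe6

MEM[0x21,0x0c,0x26,0x0b,0x13] = 7e c1 ad 26 e6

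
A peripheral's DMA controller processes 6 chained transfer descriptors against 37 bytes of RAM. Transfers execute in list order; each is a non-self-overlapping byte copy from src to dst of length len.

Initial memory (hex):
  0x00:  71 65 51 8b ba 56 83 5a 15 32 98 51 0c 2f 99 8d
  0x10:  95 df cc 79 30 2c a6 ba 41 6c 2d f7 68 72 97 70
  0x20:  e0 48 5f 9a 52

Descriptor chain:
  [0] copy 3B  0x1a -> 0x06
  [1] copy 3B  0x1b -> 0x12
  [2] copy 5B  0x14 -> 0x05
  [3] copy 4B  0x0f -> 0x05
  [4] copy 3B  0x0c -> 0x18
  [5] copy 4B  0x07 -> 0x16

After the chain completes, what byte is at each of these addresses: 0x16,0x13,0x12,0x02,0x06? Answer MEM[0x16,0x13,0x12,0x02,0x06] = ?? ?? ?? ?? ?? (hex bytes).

MEM[0x16,0x13,0x12,0x02,0x06] = df 68 f7 51 95

D0: mem[0x06..0x08] <- [2d f7 68]
D1: mem[0x12..0x14] <- [f7 68 72]
D2: mem[0x05..0x09] <- [72 2c a6 ba 41]
D3: mem[0x05..0x08] <- [8d 95 df f7]
D4: mem[0x18..0x1a] <- [0c 2f 99]
D5: mem[0x16..0x19] <- [df f7 41 98]
query mem[0x16]=0xdf, mem[0x13]=0x68, mem[0x12]=0xf7, mem[0x02]=0x51, mem[0x06]=0x95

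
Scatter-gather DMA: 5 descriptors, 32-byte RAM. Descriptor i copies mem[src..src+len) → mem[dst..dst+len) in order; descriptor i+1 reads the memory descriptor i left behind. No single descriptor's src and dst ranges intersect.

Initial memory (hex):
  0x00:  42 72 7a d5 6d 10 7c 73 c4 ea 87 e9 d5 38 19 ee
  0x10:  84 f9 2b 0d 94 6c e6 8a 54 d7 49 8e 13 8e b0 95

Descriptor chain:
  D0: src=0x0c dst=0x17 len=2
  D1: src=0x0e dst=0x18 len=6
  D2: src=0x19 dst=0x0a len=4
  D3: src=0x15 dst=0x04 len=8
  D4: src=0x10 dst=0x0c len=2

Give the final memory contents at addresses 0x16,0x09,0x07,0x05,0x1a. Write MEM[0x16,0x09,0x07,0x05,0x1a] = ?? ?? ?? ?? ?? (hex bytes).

MEM[0x16,0x09,0x07,0x05,0x1a] = e6 84 19 e6 84

  after D0: wrote 2B at 0x17 = d538
  after D1: wrote 6B at 0x18 = 19ee84f92b0d
  after D2: wrote 4B at 0x0a = ee84f92b
  after D3: wrote 8B at 0x04 = 6ce6d519ee84f92b
  after D4: wrote 2B at 0x0c = 84f9
query mem[0x16]=0xe6, mem[0x09]=0x84, mem[0x07]=0x19, mem[0x05]=0xe6, mem[0x1a]=0x84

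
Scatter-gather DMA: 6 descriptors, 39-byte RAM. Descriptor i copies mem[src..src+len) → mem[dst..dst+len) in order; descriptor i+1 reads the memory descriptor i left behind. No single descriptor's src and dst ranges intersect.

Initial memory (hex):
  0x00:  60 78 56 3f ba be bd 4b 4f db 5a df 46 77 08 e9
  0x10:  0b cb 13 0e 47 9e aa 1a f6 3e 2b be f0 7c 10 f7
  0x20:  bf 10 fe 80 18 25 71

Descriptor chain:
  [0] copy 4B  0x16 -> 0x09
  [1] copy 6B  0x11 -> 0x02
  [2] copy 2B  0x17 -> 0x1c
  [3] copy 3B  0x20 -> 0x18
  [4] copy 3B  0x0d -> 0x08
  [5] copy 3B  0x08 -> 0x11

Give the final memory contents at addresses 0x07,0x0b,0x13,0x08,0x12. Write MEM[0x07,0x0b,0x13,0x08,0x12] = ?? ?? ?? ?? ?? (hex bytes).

  after D0: wrote 4B at 0x09 = aa1af63e
  after D1: wrote 6B at 0x02 = cb130e479eaa
  after D2: wrote 2B at 0x1c = 1af6
  after D3: wrote 3B at 0x18 = bf10fe
  after D4: wrote 3B at 0x08 = 7708e9
  after D5: wrote 3B at 0x11 = 7708e9
query mem[0x07]=0xaa, mem[0x0b]=0xf6, mem[0x13]=0xe9, mem[0x08]=0x77, mem[0x12]=0x08

MEM[0x07,0x0b,0x13,0x08,0x12] = aa f6 e9 77 08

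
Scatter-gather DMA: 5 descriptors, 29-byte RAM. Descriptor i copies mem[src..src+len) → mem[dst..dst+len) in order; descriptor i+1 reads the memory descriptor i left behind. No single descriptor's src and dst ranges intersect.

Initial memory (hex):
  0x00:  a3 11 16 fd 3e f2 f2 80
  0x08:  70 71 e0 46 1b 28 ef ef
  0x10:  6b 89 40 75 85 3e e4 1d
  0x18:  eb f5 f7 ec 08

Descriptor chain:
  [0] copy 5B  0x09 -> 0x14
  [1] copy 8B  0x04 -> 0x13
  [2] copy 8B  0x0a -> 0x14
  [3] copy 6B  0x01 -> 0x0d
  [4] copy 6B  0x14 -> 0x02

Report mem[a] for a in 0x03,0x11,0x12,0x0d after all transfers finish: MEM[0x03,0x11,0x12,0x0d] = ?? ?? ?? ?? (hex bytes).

MEM[0x03,0x11,0x12,0x0d] = 46 f2 f2 11

[0] 0x09->0x14 len=5 : 71 e0 46 1b 28
[1] 0x04->0x13 len=8 : 3e f2 f2 80 70 71 e0 46
[2] 0x0a->0x14 len=8 : e0 46 1b 28 ef ef 6b 89
[3] 0x01->0x0d len=6 : 11 16 fd 3e f2 f2
[4] 0x14->0x02 len=6 : e0 46 1b 28 ef ef
query mem[0x03]=0x46, mem[0x11]=0xf2, mem[0x12]=0xf2, mem[0x0d]=0x11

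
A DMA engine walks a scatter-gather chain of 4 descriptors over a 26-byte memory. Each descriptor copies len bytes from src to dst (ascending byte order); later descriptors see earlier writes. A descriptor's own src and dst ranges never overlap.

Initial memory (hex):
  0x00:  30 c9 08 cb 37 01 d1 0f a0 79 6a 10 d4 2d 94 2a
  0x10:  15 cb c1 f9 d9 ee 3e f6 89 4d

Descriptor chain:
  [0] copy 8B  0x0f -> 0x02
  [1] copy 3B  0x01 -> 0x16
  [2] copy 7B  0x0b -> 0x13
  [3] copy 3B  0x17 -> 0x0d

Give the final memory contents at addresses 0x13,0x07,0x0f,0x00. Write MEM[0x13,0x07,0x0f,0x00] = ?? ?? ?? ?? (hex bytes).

[0] 0x0f->0x02 len=8 : 2a 15 cb c1 f9 d9 ee 3e
[1] 0x01->0x16 len=3 : c9 2a 15
[2] 0x0b->0x13 len=7 : 10 d4 2d 94 2a 15 cb
[3] 0x17->0x0d len=3 : 2a 15 cb
query mem[0x13]=0x10, mem[0x07]=0xd9, mem[0x0f]=0xcb, mem[0x00]=0x30

MEM[0x13,0x07,0x0f,0x00] = 10 d9 cb 30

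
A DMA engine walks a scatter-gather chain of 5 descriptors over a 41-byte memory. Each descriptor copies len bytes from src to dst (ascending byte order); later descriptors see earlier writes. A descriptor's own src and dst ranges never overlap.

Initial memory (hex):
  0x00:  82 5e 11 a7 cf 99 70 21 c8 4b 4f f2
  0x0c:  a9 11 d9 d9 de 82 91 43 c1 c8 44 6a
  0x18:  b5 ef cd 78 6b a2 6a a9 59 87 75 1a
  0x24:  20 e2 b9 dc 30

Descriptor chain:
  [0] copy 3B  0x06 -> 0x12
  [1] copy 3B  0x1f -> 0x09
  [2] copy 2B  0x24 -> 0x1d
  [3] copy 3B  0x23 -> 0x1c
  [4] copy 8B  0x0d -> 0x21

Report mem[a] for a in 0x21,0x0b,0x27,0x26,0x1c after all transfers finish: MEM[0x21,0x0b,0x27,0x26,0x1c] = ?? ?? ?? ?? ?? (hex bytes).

MEM[0x21,0x0b,0x27,0x26,0x1c] = 11 87 21 70 1a

[0] 0x06->0x12 len=3 : 70 21 c8
[1] 0x1f->0x09 len=3 : a9 59 87
[2] 0x24->0x1d len=2 : 20 e2
[3] 0x23->0x1c len=3 : 1a 20 e2
[4] 0x0d->0x21 len=8 : 11 d9 d9 de 82 70 21 c8
query mem[0x21]=0x11, mem[0x0b]=0x87, mem[0x27]=0x21, mem[0x26]=0x70, mem[0x1c]=0x1a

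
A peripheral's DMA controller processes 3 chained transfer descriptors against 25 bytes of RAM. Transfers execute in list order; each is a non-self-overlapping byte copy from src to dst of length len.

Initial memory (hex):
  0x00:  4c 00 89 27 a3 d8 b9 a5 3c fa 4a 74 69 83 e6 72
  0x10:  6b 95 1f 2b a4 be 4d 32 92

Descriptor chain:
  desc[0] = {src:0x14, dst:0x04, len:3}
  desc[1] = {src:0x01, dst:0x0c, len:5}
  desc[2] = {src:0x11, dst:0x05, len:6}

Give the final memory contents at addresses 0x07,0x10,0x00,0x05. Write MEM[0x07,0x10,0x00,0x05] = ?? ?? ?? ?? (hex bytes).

D0: mem[0x04..0x06] <- [a4 be 4d]
D1: mem[0x0c..0x10] <- [00 89 27 a4 be]
D2: mem[0x05..0x0a] <- [95 1f 2b a4 be 4d]
query mem[0x07]=0x2b, mem[0x10]=0xbe, mem[0x00]=0x4c, mem[0x05]=0x95

MEM[0x07,0x10,0x00,0x05] = 2b be 4c 95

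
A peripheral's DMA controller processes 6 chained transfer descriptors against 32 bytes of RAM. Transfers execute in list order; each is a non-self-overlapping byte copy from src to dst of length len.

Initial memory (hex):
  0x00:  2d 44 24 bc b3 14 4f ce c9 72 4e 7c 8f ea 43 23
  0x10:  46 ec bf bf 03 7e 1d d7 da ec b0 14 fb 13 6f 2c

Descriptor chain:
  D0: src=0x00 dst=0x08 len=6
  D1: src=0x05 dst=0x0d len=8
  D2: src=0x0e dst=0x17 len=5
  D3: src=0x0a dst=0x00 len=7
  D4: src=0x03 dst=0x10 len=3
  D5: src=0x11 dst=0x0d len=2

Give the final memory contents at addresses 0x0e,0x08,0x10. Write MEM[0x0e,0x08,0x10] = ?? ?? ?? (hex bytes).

MEM[0x0e,0x08,0x10] = ce 2d 14

  after D0: wrote 6B at 0x08 = 2d4424bcb314
  after D1: wrote 8B at 0x0d = 144fce2d4424bcb3
  after D2: wrote 5B at 0x17 = 4fce2d4424
  after D3: wrote 7B at 0x00 = 24bcb3144fce2d
  after D4: wrote 3B at 0x10 = 144fce
  after D5: wrote 2B at 0x0d = 4fce
query mem[0x0e]=0xce, mem[0x08]=0x2d, mem[0x10]=0x14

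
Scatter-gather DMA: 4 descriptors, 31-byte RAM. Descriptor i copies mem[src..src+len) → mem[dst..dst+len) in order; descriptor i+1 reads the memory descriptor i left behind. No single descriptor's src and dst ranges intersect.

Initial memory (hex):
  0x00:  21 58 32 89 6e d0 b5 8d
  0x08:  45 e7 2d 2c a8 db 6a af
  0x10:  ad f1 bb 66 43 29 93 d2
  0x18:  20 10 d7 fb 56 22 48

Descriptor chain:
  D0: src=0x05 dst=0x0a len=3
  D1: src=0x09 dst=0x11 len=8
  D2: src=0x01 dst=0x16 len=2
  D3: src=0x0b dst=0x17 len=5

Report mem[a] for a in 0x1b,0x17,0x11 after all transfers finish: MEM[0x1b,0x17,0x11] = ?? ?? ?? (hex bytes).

MEM[0x1b,0x17,0x11] = af b5 e7

  after D0: wrote 3B at 0x0a = d0b58d
  after D1: wrote 8B at 0x11 = e7d0b58ddb6aafad
  after D2: wrote 2B at 0x16 = 5832
  after D3: wrote 5B at 0x17 = b58ddb6aaf
query mem[0x1b]=0xaf, mem[0x17]=0xb5, mem[0x11]=0xe7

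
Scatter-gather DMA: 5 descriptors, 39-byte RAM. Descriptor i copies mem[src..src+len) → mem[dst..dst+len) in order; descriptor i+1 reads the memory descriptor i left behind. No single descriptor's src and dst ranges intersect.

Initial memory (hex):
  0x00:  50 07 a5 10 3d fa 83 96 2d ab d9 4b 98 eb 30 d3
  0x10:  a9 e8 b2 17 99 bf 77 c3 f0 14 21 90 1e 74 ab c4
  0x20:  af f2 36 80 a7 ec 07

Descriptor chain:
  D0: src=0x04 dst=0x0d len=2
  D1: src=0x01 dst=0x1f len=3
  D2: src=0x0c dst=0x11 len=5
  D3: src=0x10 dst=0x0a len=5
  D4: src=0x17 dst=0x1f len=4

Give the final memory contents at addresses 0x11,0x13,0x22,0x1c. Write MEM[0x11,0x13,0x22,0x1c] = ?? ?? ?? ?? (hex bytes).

#0 dst[0x0d+2] := {0x3d,0xfa}
#1 dst[0x1f+3] := {0x07,0xa5,0x10}
#2 dst[0x11+5] := {0x98,0x3d,0xfa,0xd3,0xa9}
#3 dst[0x0a+5] := {0xa9,0x98,0x3d,0xfa,0xd3}
#4 dst[0x1f+4] := {0xc3,0xf0,0x14,0x21}
query mem[0x11]=0x98, mem[0x13]=0xfa, mem[0x22]=0x21, mem[0x1c]=0x1e

MEM[0x11,0x13,0x22,0x1c] = 98 fa 21 1e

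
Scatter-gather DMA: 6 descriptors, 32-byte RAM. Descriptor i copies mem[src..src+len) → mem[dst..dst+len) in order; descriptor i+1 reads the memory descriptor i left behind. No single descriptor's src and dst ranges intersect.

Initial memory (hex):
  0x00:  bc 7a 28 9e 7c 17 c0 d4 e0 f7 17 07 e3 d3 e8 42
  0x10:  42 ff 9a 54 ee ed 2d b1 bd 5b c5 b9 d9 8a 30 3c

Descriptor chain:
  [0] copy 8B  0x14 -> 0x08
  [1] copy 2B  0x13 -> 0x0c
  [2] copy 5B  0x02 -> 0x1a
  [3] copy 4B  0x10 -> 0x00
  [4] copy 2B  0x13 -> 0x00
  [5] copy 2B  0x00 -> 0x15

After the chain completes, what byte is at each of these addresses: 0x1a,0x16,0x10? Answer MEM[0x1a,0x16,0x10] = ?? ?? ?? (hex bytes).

MEM[0x1a,0x16,0x10] = 28 ee 42

#0 dst[0x08+8] := {0xee,0xed,0x2d,0xb1,0xbd,0x5b,0xc5,0xb9}
#1 dst[0x0c+2] := {0x54,0xee}
#2 dst[0x1a+5] := {0x28,0x9e,0x7c,0x17,0xc0}
#3 dst[0x00+4] := {0x42,0xff,0x9a,0x54}
#4 dst[0x00+2] := {0x54,0xee}
#5 dst[0x15+2] := {0x54,0xee}
query mem[0x1a]=0x28, mem[0x16]=0xee, mem[0x10]=0x42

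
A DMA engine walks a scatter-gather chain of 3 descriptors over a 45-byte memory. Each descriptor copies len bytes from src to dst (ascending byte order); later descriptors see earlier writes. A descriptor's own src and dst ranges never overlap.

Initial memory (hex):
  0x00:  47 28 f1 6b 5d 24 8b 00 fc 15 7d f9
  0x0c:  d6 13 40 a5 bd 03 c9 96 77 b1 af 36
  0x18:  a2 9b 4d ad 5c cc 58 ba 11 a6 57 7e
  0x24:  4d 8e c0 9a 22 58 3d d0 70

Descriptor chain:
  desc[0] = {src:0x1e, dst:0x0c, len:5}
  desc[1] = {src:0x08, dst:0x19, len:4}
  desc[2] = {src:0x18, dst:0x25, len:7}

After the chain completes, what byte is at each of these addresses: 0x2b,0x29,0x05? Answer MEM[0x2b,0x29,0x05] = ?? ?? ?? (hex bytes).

[0] 0x1e->0x0c len=5 : 58 ba 11 a6 57
[1] 0x08->0x19 len=4 : fc 15 7d f9
[2] 0x18->0x25 len=7 : a2 fc 15 7d f9 cc 58
query mem[0x2b]=0x58, mem[0x29]=0xf9, mem[0x05]=0x24

MEM[0x2b,0x29,0x05] = 58 f9 24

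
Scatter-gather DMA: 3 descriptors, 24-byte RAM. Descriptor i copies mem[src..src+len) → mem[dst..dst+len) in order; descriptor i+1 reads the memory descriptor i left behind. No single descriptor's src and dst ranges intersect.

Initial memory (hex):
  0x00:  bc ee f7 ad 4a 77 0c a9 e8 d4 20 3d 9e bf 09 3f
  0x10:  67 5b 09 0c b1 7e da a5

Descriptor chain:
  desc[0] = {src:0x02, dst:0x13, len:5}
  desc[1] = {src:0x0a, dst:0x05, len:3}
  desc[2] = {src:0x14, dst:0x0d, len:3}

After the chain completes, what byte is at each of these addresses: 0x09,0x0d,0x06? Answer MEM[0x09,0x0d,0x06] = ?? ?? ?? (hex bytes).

[0] 0x02->0x13 len=5 : f7 ad 4a 77 0c
[1] 0x0a->0x05 len=3 : 20 3d 9e
[2] 0x14->0x0d len=3 : ad 4a 77
query mem[0x09]=0xd4, mem[0x0d]=0xad, mem[0x06]=0x3d

MEM[0x09,0x0d,0x06] = d4 ad 3d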